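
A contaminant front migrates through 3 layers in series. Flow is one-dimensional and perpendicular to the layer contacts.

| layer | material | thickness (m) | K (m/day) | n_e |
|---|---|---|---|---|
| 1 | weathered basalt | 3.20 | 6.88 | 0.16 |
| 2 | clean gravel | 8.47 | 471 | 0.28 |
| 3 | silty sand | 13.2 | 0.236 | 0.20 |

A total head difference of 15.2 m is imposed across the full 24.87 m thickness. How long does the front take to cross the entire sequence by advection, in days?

20.5

With flow normal to the layers, continuity requires the same specific discharge q through every layer.
Σ(b_i/K_i) = 3.20/6.88 + 8.47/471 + 13.2/0.236 = 56.42 d.
q = Δh / Σ(b_i/K_i) = 15.2 / 56.42 = 0.2694 m/day.
In each layer the seepage velocity is v_i = q/n_i, so the layer transit time is t_i = b_i·n_i / q:
  layer 1 (weathered basalt): t_1 = 3.20 × 0.16 / 0.2694 = 1.900 d
  layer 2 (clean gravel): t_2 = 8.47 × 0.28 / 0.2694 = 8.802 d
  layer 3 (silty sand): t_3 = 13.2 × 0.20 / 0.2694 = 9.798 d
Total t = Σ t_i = 20.50 days.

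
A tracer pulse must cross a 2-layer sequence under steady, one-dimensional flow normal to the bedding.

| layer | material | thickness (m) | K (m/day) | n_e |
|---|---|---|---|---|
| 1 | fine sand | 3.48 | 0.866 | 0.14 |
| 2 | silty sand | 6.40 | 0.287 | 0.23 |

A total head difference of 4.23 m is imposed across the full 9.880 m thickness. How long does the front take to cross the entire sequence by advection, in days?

12.2

With flow normal to the layers, continuity requires the same specific discharge q through every layer.
Σ(b_i/K_i) = 3.48/0.866 + 6.40/0.287 = 26.32 d.
q = Δh / Σ(b_i/K_i) = 4.23 / 26.32 = 0.1607 m/day.
In each layer the seepage velocity is v_i = q/n_i, so the layer transit time is t_i = b_i·n_i / q:
  layer 1 (fine sand): t_1 = 3.48 × 0.14 / 0.1607 = 3.031 d
  layer 2 (silty sand): t_2 = 6.40 × 0.23 / 0.1607 = 9.158 d
Total t = Σ t_i = 12.19 days.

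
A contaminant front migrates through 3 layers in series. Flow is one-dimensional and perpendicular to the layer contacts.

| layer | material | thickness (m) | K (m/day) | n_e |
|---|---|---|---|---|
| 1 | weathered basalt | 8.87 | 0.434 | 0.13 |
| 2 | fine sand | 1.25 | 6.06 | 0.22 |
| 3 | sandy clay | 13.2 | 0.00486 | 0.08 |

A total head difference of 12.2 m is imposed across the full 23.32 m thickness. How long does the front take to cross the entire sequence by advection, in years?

1.53

With flow normal to the layers, continuity requires the same specific discharge q through every layer.
Σ(b_i/K_i) = 8.87/0.434 + 1.25/6.06 + 13.2/0.00486 = 2737 d.
q = Δh / Σ(b_i/K_i) = 12.2 / 2737 = 0.004458 m/day.
In each layer the seepage velocity is v_i = q/n_i, so the layer transit time is t_i = b_i·n_i / q:
  layer 1 (weathered basalt): t_1 = 8.87 × 0.13 / 0.004458 = 258.7 d
  layer 2 (fine sand): t_2 = 1.25 × 0.22 / 0.004458 = 61.69 d
  layer 3 (sandy clay): t_3 = 13.2 × 0.08 / 0.004458 = 236.9 d
Total t = Σ t_i = 557.2 days = 1.526 years.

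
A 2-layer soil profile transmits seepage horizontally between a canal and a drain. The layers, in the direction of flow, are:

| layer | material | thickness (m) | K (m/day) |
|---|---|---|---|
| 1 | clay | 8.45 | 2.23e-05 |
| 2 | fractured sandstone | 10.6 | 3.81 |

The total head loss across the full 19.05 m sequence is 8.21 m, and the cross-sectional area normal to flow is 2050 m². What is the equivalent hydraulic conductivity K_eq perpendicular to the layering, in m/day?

Flow is perpendicular to layering, so the layers act in series and the equivalent K is the thickness-weighted harmonic mean.
Total thickness L = 8.45 + 10.6 = 19.05 m.
Σ(b_i/K_i) = 8.45/2.23e-05 + 10.6/3.81 = 3.789e+05 d.
K_eq = L / Σ(b_i/K_i) = 19.05 / 3.789e+05 = 5.027e-05 m/day.

5.03e-05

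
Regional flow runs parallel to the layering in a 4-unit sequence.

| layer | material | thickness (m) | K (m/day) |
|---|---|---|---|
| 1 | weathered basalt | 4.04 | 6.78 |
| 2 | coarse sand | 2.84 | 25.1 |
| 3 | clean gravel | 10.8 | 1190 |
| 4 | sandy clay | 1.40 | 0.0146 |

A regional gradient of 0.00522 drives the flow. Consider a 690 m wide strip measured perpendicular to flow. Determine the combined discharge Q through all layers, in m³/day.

Flow is parallel to layering, so each bed carries its own Darcy discharge and the transmissivities add.
Σ(K_i·b_i) = 6.78×4.04 + 25.1×2.84 + 1190×10.8 + 0.0146×1.40 = 12951 m²/day.
Hydraulic gradient i = 0.00522.
Q = Σ(K_i·b_i) · W · i = 12951 × 690 × 0.005220 = 46646 m³/day.

46600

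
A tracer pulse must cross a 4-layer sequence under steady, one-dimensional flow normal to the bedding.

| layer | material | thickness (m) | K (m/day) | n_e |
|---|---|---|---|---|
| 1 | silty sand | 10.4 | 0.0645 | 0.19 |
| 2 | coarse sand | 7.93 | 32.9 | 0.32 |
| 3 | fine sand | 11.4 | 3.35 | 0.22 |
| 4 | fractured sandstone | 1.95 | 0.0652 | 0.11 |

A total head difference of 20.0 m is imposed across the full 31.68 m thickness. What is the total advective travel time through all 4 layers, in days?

70.5

With flow normal to the layers, continuity requires the same specific discharge q through every layer.
Σ(b_i/K_i) = 10.4/0.0645 + 7.93/32.9 + 11.4/3.35 + 1.95/0.0652 = 194.8 d.
q = Δh / Σ(b_i/K_i) = 20.0 / 194.8 = 0.1027 m/day.
In each layer the seepage velocity is v_i = q/n_i, so the layer transit time is t_i = b_i·n_i / q:
  layer 1 (silty sand): t_1 = 10.4 × 0.19 / 0.1027 = 19.25 d
  layer 2 (coarse sand): t_2 = 7.93 × 0.32 / 0.1027 = 24.72 d
  layer 3 (fine sand): t_3 = 11.4 × 0.22 / 0.1027 = 24.43 d
  layer 4 (fractured sandstone): t_4 = 1.95 × 0.11 / 0.1027 = 2.089 d
Total t = Σ t_i = 70.48 days.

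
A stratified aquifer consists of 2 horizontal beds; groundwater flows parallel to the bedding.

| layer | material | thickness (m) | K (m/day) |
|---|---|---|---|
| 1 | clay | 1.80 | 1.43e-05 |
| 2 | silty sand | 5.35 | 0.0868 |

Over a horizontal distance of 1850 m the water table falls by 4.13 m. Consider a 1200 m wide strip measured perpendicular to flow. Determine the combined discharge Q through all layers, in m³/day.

1.24

Flow is parallel to layering, so each bed carries its own Darcy discharge and the transmissivities add.
Σ(K_i·b_i) = 1.43e-05×1.80 + 0.0868×5.35 = 0.4644 m²/day.
Hydraulic gradient i = Δh / L = 4.13 / 1850 = 0.002232.
Q = Σ(K_i·b_i) · W · i = 0.4644 × 1200 × 0.002232 = 1.244 m³/day.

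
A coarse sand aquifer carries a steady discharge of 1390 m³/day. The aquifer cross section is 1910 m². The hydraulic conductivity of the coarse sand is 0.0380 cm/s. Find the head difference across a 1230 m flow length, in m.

27.3

Convert K: 0.0380 cm/s × 864 = 32.83 m/day.
From Q = K·A·i, i = Q / (K·A) = 1390 / (32.83 × 1910) = 0.02217.
Head loss Δh = i · L = 0.02217 × 1230 = 27.26 m.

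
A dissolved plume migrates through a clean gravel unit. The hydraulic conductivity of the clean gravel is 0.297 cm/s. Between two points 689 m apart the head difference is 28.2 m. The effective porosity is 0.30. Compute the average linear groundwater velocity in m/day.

Convert K: 0.297 cm/s × 864 = 256.6 m/day.
Hydraulic gradient i = Δh / L = 28.2 / 689 = 0.04093.
Darcy flux q = K · i = 256.6 × 0.04093 = 10.50 m/day.
Seepage velocity v = q / n_e = 10.50 / 0.30 = 35.01 m/day.

35.0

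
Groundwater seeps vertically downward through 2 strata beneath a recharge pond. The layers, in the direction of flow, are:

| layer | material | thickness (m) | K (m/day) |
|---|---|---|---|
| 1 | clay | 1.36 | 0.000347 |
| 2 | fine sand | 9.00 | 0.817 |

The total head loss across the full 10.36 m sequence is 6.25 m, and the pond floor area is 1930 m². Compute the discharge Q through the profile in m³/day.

3.07

Flow is perpendicular to layering, so the layers act in series and the equivalent K is the thickness-weighted harmonic mean.
Total thickness L = 1.36 + 9.00 = 10.36 m.
Σ(b_i/K_i) = 1.36/0.000347 + 9.00/0.817 = 3930 d.
K_eq = L / Σ(b_i/K_i) = 10.36 / 3930 = 0.002636 m/day.
Q = K_eq · A · (Δh/L) = 0.002636 × 1930 × (6.25/10.36) = 3.069 m³/day.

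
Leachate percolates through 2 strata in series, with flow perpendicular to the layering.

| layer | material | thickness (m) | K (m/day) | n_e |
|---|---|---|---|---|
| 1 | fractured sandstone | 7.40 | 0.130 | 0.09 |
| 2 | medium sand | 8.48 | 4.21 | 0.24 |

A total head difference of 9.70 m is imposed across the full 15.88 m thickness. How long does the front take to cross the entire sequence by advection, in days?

16.4

With flow normal to the layers, continuity requires the same specific discharge q through every layer.
Σ(b_i/K_i) = 7.40/0.130 + 8.48/4.21 = 58.94 d.
q = Δh / Σ(b_i/K_i) = 9.70 / 58.94 = 0.1646 m/day.
In each layer the seepage velocity is v_i = q/n_i, so the layer transit time is t_i = b_i·n_i / q:
  layer 1 (fractured sandstone): t_1 = 7.40 × 0.09 / 0.1646 = 4.047 d
  layer 2 (medium sand): t_2 = 8.48 × 0.24 / 0.1646 = 12.37 d
Total t = Σ t_i = 16.41 days.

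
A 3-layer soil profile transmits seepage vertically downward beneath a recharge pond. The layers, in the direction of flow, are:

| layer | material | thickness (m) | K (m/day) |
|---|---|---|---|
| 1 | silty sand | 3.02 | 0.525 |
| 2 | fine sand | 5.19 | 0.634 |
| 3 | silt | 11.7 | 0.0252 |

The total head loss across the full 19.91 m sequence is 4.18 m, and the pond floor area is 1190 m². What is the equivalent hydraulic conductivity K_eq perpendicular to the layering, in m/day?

0.0416

Flow is perpendicular to layering, so the layers act in series and the equivalent K is the thickness-weighted harmonic mean.
Total thickness L = 3.02 + 5.19 + 11.7 = 19.91 m.
Σ(b_i/K_i) = 3.02/0.525 + 5.19/0.634 + 11.7/0.0252 = 478.2 d.
K_eq = L / Σ(b_i/K_i) = 19.91 / 478.2 = 0.04163 m/day.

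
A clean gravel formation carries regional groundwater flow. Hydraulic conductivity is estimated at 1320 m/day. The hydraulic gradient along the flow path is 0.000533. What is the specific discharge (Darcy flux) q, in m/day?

0.704

Hydraulic gradient i = 0.000533.
Specific discharge q = K · i = 1320 × 0.0005330 = 0.7036 m/day.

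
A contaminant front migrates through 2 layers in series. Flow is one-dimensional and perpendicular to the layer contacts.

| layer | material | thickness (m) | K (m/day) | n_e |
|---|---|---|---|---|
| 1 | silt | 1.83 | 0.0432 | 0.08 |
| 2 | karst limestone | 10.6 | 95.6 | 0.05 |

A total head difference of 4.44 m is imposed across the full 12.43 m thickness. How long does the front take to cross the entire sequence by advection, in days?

6.47

With flow normal to the layers, continuity requires the same specific discharge q through every layer.
Σ(b_i/K_i) = 1.83/0.0432 + 10.6/95.6 = 42.47 d.
q = Δh / Σ(b_i/K_i) = 4.44 / 42.47 = 0.1045 m/day.
In each layer the seepage velocity is v_i = q/n_i, so the layer transit time is t_i = b_i·n_i / q:
  layer 1 (silt): t_1 = 1.83 × 0.08 / 0.1045 = 1.400 d
  layer 2 (karst limestone): t_2 = 10.6 × 0.05 / 0.1045 = 5.070 d
Total t = Σ t_i = 6.470 days.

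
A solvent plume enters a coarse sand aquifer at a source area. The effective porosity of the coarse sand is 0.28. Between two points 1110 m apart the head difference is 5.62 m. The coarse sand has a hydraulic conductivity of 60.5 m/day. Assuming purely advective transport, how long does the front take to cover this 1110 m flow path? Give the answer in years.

Hydraulic gradient i = Δh / L = 5.62 / 1110 = 0.005063.
Darcy flux q = K · i = 60.50 × 0.005063 = 0.3063 m/day.
Seepage velocity v = q / n_e = 0.3063 / 0.28 = 1.094 m/day.
Travel time t = L / v = 1110 / 1.094 = 1015 days = 2.778 years.

2.78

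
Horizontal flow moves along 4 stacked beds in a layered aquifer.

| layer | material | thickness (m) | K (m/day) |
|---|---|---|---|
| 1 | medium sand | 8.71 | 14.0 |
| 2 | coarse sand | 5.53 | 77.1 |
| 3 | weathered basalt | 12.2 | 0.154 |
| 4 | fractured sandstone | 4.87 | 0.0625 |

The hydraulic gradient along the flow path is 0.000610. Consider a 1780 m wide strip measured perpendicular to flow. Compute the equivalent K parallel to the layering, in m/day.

17.6

Flow is parallel to layering, so each bed carries its own Darcy discharge and the transmissivities add.
Σ(K_i·b_i) = 14.0×8.71 + 77.1×5.53 + 0.154×12.2 + 0.0625×4.87 = 550.5 m²/day.
Total thickness b = 31.31 m, so K_eq = Σ(K_i·b_i)/b = 17.58 m/day.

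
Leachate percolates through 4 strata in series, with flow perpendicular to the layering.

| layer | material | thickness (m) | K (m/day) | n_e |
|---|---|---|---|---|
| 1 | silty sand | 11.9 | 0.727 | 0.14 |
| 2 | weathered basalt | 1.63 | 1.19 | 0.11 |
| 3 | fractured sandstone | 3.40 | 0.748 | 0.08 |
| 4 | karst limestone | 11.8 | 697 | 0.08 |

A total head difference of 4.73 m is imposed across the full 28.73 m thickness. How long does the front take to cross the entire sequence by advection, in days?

With flow normal to the layers, continuity requires the same specific discharge q through every layer.
Σ(b_i/K_i) = 11.9/0.727 + 1.63/1.19 + 3.40/0.748 + 11.8/697 = 22.30 d.
q = Δh / Σ(b_i/K_i) = 4.73 / 22.30 = 0.2121 m/day.
In each layer the seepage velocity is v_i = q/n_i, so the layer transit time is t_i = b_i·n_i / q:
  layer 1 (silty sand): t_1 = 11.9 × 0.14 / 0.2121 = 7.855 d
  layer 2 (weathered basalt): t_2 = 1.63 × 0.11 / 0.2121 = 0.8454 d
  layer 3 (fractured sandstone): t_3 = 3.40 × 0.08 / 0.2121 = 1.282 d
  layer 4 (karst limestone): t_4 = 11.8 × 0.08 / 0.2121 = 4.451 d
Total t = Σ t_i = 14.43 days.

14.4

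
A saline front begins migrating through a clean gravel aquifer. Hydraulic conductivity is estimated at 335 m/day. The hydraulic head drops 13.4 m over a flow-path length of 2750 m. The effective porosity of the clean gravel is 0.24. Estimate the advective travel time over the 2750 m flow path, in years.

1.11

Hydraulic gradient i = Δh / L = 13.4 / 2750 = 0.004873.
Darcy flux q = K · i = 335.0 × 0.004873 = 1.632 m/day.
Seepage velocity v = q / n_e = 1.632 / 0.24 = 6.802 m/day.
Travel time t = L / v = 2750 / 6.802 = 404.3 days = 1.107 years.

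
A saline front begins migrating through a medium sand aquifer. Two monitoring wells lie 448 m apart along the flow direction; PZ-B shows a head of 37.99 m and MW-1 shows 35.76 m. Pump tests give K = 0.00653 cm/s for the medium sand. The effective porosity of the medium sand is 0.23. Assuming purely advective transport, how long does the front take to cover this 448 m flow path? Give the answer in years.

Convert K: 0.00653 cm/s × 864 = 5.642 m/day.
Hydraulic gradient i = (37.99 − 35.76) / 448 = 2.23 / 448 = 0.004978.
Darcy flux q = K · i = 5.642 × 0.004978 = 0.02808 m/day.
Seepage velocity v = q / n_e = 0.02808 / 0.23 = 0.1221 m/day.
Travel time t = L / v = 448 / 0.1221 = 3669 days = 10.05 years.

10.0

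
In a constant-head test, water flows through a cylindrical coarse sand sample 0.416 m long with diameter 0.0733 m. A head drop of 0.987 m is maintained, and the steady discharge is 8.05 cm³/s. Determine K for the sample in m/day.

Cross-sectional area A = π·(d/2)² = π × (0.0733/2)² = 0.004220 m².
Convert discharge: 8.05 cm³/s = 8.050e-06 m³/s.
Darcy's law rearranged: K = Q·L / (A·Δh) = 8.050e-06 × 0.416 / (0.004220 × 0.987) = 0.0008040 m/s = 69.47 m/day.

69.5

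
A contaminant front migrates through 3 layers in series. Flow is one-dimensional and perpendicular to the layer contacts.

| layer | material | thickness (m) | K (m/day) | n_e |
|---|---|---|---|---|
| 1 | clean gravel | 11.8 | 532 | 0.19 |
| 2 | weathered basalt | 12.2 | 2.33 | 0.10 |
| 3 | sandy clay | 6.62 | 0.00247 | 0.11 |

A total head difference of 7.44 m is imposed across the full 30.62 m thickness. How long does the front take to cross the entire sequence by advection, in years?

4.14

With flow normal to the layers, continuity requires the same specific discharge q through every layer.
Σ(b_i/K_i) = 11.8/532 + 12.2/2.33 + 6.62/0.00247 = 2685 d.
q = Δh / Σ(b_i/K_i) = 7.44 / 2685 = 0.002771 m/day.
In each layer the seepage velocity is v_i = q/n_i, so the layer transit time is t_i = b_i·n_i / q:
  layer 1 (clean gravel): t_1 = 11.8 × 0.19 / 0.002771 = 809.2 d
  layer 2 (weathered basalt): t_2 = 12.2 × 0.10 / 0.002771 = 440.4 d
  layer 3 (sandy clay): t_3 = 6.62 × 0.11 / 0.002771 = 262.8 d
Total t = Σ t_i = 1512 days = 4.141 years.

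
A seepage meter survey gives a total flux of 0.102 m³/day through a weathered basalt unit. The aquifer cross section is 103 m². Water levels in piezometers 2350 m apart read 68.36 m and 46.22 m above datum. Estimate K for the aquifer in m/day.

0.105

Hydraulic gradient i = (68.36 − 46.22) / 2350 = 22.14 / 2350 = 0.009421.
From Q = K·A·i, K = Q / (A·i) = 0.102 / (103.0 × 0.009421) = 0.1051 m/day.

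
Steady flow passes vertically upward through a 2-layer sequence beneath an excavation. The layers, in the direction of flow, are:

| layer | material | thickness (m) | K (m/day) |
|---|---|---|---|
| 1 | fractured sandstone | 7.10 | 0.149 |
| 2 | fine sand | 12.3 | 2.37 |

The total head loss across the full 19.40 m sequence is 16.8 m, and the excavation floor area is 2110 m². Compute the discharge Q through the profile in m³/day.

671

Flow is perpendicular to layering, so the layers act in series and the equivalent K is the thickness-weighted harmonic mean.
Total thickness L = 7.10 + 12.3 = 19.40 m.
Σ(b_i/K_i) = 7.10/0.149 + 12.3/2.37 = 52.84 d.
K_eq = L / Σ(b_i/K_i) = 19.40 / 52.84 = 0.3671 m/day.
Q = K_eq · A · (Δh/L) = 0.3671 × 2110 × (16.8/19.40) = 670.8 m³/day.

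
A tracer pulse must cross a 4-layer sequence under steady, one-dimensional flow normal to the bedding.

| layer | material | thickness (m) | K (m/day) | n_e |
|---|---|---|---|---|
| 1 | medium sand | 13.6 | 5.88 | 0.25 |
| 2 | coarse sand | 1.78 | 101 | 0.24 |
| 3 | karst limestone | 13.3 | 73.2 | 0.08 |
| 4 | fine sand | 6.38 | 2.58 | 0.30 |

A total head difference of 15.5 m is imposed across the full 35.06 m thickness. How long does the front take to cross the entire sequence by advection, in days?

With flow normal to the layers, continuity requires the same specific discharge q through every layer.
Σ(b_i/K_i) = 13.6/5.88 + 1.78/101 + 13.3/73.2 + 6.38/2.58 = 4.985 d.
q = Δh / Σ(b_i/K_i) = 15.5 / 4.985 = 3.109 m/day.
In each layer the seepage velocity is v_i = q/n_i, so the layer transit time is t_i = b_i·n_i / q:
  layer 1 (medium sand): t_1 = 13.6 × 0.25 / 3.109 = 1.094 d
  layer 2 (coarse sand): t_2 = 1.78 × 0.24 / 3.109 = 0.1374 d
  layer 3 (karst limestone): t_3 = 13.3 × 0.08 / 3.109 = 0.3422 d
  layer 4 (fine sand): t_4 = 6.38 × 0.30 / 3.109 = 0.6156 d
Total t = Σ t_i = 2.189 days.

2.19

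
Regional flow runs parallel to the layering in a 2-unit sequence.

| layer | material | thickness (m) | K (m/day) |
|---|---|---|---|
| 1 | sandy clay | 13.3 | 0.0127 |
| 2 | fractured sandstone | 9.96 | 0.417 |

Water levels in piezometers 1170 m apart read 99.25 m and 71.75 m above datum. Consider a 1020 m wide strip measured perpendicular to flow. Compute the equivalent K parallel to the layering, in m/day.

0.186

Flow is parallel to layering, so each bed carries its own Darcy discharge and the transmissivities add.
Σ(K_i·b_i) = 0.0127×13.3 + 0.417×9.96 = 4.322 m²/day.
Total thickness b = 23.26 m, so K_eq = Σ(K_i·b_i)/b = 0.1858 m/day.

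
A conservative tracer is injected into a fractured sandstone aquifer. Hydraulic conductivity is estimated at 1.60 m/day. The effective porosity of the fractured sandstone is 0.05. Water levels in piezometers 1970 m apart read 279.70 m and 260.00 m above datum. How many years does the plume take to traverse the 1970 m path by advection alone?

Hydraulic gradient i = (279.70 − 260.00) / 1970 = 19.7 / 1970 = 0.01000.
Darcy flux q = K · i = 1.600 × 0.01000 = 0.01600 m/day.
Seepage velocity v = q / n_e = 0.01600 / 0.05 = 0.3200 m/day.
Travel time t = L / v = 1970 / 0.3200 = 6156 days = 16.85 years.

16.9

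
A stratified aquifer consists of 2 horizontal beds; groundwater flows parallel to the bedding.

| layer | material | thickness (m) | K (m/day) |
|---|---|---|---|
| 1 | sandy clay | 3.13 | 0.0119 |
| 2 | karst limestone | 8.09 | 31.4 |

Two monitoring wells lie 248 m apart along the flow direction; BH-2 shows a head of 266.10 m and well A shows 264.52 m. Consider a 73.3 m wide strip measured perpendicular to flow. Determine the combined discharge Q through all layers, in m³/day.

119

Flow is parallel to layering, so each bed carries its own Darcy discharge and the transmissivities add.
Σ(K_i·b_i) = 0.0119×3.13 + 31.4×8.09 = 254.1 m²/day.
Hydraulic gradient i = (266.10 − 264.52) / 248 = 1.58 / 248 = 0.006371.
Q = Σ(K_i·b_i) · W · i = 254.1 × 73.3 × 0.006371 = 118.6 m³/day.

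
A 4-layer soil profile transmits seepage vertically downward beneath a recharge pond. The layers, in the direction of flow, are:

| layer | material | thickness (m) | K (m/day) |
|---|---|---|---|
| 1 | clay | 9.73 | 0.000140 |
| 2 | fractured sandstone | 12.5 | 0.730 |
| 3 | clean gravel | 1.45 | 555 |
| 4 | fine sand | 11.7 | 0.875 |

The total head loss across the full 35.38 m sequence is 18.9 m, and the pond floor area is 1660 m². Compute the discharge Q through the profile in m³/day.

Flow is perpendicular to layering, so the layers act in series and the equivalent K is the thickness-weighted harmonic mean.
Total thickness L = 9.73 + 12.5 + 1.45 + 11.7 = 35.38 m.
Σ(b_i/K_i) = 9.73/0.000140 + 12.5/0.730 + 1.45/555 + 11.7/0.875 = 69530 d.
K_eq = L / Σ(b_i/K_i) = 35.38 / 69530 = 0.0005088 m/day.
Q = K_eq · A · (Δh/L) = 0.0005088 × 1660 × (18.9/35.38) = 0.4512 m³/day.

0.451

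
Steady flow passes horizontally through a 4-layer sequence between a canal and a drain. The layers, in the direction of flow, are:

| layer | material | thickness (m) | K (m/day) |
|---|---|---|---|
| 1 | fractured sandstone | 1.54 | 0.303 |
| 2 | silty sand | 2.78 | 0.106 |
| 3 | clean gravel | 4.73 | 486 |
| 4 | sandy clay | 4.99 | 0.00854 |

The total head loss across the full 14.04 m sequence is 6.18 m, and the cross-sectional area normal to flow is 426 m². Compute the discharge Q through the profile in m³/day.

4.28

Flow is perpendicular to layering, so the layers act in series and the equivalent K is the thickness-weighted harmonic mean.
Total thickness L = 1.54 + 2.78 + 4.73 + 4.99 = 14.04 m.
Σ(b_i/K_i) = 1.54/0.303 + 2.78/0.106 + 4.73/486 + 4.99/0.00854 = 615.6 d.
K_eq = L / Σ(b_i/K_i) = 14.04 / 615.6 = 0.02281 m/day.
Q = K_eq · A · (Δh/L) = 0.02281 × 426 × (6.18/14.04) = 4.276 m³/day.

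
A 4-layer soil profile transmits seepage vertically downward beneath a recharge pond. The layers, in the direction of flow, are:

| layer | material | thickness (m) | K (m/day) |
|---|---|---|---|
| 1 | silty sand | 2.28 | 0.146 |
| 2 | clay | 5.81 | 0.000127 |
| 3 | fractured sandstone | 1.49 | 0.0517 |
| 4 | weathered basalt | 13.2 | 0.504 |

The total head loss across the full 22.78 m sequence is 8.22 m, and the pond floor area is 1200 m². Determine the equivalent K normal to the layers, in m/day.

Flow is perpendicular to layering, so the layers act in series and the equivalent K is the thickness-weighted harmonic mean.
Total thickness L = 2.28 + 5.81 + 1.49 + 13.2 = 22.78 m.
Σ(b_i/K_i) = 2.28/0.146 + 5.81/0.000127 + 1.49/0.0517 + 13.2/0.504 = 45819 d.
K_eq = L / Σ(b_i/K_i) = 22.78 / 45819 = 0.0004972 m/day.

0.000497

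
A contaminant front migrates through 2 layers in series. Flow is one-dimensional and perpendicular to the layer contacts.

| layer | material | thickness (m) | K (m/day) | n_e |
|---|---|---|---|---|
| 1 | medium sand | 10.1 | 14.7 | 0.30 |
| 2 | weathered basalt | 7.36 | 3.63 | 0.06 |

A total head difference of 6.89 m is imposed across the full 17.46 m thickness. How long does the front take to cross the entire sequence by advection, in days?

1.37

With flow normal to the layers, continuity requires the same specific discharge q through every layer.
Σ(b_i/K_i) = 10.1/14.7 + 7.36/3.63 = 2.715 d.
q = Δh / Σ(b_i/K_i) = 6.89 / 2.715 = 2.538 m/day.
In each layer the seepage velocity is v_i = q/n_i, so the layer transit time is t_i = b_i·n_i / q:
  layer 1 (medium sand): t_1 = 10.1 × 0.30 / 2.538 = 1.194 d
  layer 2 (weathered basalt): t_2 = 7.36 × 0.06 / 2.538 = 0.1740 d
Total t = Σ t_i = 1.368 days.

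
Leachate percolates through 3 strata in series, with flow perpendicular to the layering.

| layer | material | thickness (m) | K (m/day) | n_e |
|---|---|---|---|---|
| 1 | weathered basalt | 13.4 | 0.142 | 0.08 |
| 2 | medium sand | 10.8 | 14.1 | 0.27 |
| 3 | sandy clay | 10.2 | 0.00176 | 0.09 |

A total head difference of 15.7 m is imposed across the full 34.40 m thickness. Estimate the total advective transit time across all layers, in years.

5.04

With flow normal to the layers, continuity requires the same specific discharge q through every layer.
Σ(b_i/K_i) = 13.4/0.142 + 10.8/14.1 + 10.2/0.00176 = 5891 d.
q = Δh / Σ(b_i/K_i) = 15.7 / 5891 = 0.002665 m/day.
In each layer the seepage velocity is v_i = q/n_i, so the layer transit time is t_i = b_i·n_i / q:
  layer 1 (weathered basalt): t_1 = 13.4 × 0.08 / 0.002665 = 402.2 d
  layer 2 (medium sand): t_2 = 10.8 × 0.27 / 0.002665 = 1094 d
  layer 3 (sandy clay): t_3 = 10.2 × 0.09 / 0.002665 = 344.4 d
Total t = Σ t_i = 1841 days = 5.040 years.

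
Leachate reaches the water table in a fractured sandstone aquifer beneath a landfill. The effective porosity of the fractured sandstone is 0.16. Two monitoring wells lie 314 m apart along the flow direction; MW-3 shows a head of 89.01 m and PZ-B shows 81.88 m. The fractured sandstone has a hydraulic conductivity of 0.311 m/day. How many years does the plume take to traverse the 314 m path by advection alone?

Hydraulic gradient i = (89.01 − 81.88) / 314 = 7.13 / 314 = 0.02271.
Darcy flux q = K · i = 0.3110 × 0.02271 = 0.007062 m/day.
Seepage velocity v = q / n_e = 0.007062 / 0.16 = 0.04414 m/day.
Travel time t = L / v = 314 / 0.04414 = 7114 days = 19.48 years.

19.5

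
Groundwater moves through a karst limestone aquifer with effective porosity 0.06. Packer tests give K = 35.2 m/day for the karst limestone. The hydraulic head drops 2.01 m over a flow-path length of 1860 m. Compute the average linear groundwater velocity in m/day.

Hydraulic gradient i = Δh / L = 2.01 / 1860 = 0.001081.
Darcy flux q = K · i = 35.20 × 0.001081 = 0.03804 m/day.
Seepage velocity v = q / n_e = 0.03804 / 0.06 = 0.6340 m/day.

0.634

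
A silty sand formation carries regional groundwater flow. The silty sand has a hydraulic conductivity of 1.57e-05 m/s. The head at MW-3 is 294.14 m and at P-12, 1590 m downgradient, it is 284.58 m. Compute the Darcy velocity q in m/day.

Convert K: 1.57e-05 m/s × 86400 = 1.356 m/day.
Hydraulic gradient i = (294.14 − 284.58) / 1590 = 9.56 / 1590 = 0.006013.
Specific discharge q = K · i = 1.356 × 0.006013 = 0.008156 m/day.

0.00816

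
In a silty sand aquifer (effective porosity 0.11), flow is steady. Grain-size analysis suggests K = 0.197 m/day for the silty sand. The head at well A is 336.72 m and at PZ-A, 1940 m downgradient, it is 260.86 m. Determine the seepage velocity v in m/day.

0.0700

Hydraulic gradient i = (336.72 − 260.86) / 1940 = 75.86 / 1940 = 0.03910.
Darcy flux q = K · i = 0.1970 × 0.03910 = 0.007703 m/day.
Seepage velocity v = q / n_e = 0.007703 / 0.11 = 0.07003 m/day.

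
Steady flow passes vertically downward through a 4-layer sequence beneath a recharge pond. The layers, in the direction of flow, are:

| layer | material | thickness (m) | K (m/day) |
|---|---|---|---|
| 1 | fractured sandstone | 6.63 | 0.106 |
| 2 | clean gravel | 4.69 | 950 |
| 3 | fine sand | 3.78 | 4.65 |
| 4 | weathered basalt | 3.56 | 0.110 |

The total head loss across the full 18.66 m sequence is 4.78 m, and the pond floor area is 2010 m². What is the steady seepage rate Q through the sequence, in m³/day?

100

Flow is perpendicular to layering, so the layers act in series and the equivalent K is the thickness-weighted harmonic mean.
Total thickness L = 6.63 + 4.69 + 3.78 + 3.56 = 18.66 m.
Σ(b_i/K_i) = 6.63/0.106 + 4.69/950 + 3.78/4.65 + 3.56/0.110 = 95.73 d.
K_eq = L / Σ(b_i/K_i) = 18.66 / 95.73 = 0.1949 m/day.
Q = K_eq · A · (Δh/L) = 0.1949 × 2010 × (4.78/18.66) = 100.4 m³/day.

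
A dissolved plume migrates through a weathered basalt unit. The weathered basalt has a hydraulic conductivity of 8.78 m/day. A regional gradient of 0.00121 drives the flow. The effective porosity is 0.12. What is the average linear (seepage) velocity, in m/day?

Hydraulic gradient i = 0.00121.
Darcy flux q = K · i = 8.780 × 0.001210 = 0.01062 m/day.
Seepage velocity v = q / n_e = 0.01062 / 0.12 = 0.08853 m/day.

0.0885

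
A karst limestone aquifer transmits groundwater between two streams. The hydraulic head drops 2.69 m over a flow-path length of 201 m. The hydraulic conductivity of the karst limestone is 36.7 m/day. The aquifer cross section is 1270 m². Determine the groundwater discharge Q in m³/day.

Hydraulic gradient i = Δh / L = 2.69 / 201 = 0.01338.
Darcy's law: Q = K · A · i = 36.70 × 1270 × 0.01338 = 623.8 m³/day.

624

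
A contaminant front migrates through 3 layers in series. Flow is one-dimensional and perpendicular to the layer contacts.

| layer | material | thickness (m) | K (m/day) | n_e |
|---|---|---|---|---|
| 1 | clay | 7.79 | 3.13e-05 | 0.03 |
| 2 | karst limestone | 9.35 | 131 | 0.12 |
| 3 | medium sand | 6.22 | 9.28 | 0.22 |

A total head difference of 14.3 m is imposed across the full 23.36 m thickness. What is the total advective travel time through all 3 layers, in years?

With flow normal to the layers, continuity requires the same specific discharge q through every layer.
Σ(b_i/K_i) = 7.79/3.13e-05 + 9.35/131 + 6.22/9.28 = 2.489e+05 d.
q = Δh / Σ(b_i/K_i) = 14.3 / 2.489e+05 = 5.746e-05 m/day.
In each layer the seepage velocity is v_i = q/n_i, so the layer transit time is t_i = b_i·n_i / q:
  layer 1 (clay): t_1 = 7.79 × 0.03 / 5.746e-05 = 4067 d
  layer 2 (karst limestone): t_2 = 9.35 × 0.12 / 5.746e-05 = 19528 d
  layer 3 (medium sand): t_3 = 6.22 × 0.22 / 5.746e-05 = 23816 d
Total t = Σ t_i = 47411 days = 129.8 years.

130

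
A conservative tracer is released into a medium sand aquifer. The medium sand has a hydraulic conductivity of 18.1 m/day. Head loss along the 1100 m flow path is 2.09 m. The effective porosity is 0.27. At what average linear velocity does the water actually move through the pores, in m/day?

Hydraulic gradient i = Δh / L = 2.09 / 1100 = 0.001900.
Darcy flux q = K · i = 18.10 × 0.001900 = 0.03439 m/day.
Seepage velocity v = q / n_e = 0.03439 / 0.27 = 0.1274 m/day.

0.127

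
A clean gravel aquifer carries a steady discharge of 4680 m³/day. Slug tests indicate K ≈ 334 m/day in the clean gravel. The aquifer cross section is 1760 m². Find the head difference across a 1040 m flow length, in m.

From Q = K·A·i, i = Q / (K·A) = 4680 / (334.0 × 1760) = 0.007961.
Head loss Δh = i · L = 0.007961 × 1040 = 8.280 m.

8.28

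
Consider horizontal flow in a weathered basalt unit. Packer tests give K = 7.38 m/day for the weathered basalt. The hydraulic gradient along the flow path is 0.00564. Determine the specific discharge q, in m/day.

0.0416

Hydraulic gradient i = 0.00564.
Specific discharge q = K · i = 7.380 × 0.005640 = 0.04162 m/day.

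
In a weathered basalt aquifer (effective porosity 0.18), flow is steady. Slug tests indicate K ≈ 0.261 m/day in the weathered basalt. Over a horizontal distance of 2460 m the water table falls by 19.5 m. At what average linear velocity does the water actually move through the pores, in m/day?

0.0115

Hydraulic gradient i = Δh / L = 19.5 / 2460 = 0.007927.
Darcy flux q = K · i = 0.2610 × 0.007927 = 0.002069 m/day.
Seepage velocity v = q / n_e = 0.002069 / 0.18 = 0.01149 m/day.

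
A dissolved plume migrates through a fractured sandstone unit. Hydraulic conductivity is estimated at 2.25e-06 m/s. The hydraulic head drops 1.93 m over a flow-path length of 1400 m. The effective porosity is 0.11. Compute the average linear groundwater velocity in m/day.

Convert K: 2.25e-06 m/s × 86400 = 0.1944 m/day.
Hydraulic gradient i = Δh / L = 1.93 / 1400 = 0.001379.
Darcy flux q = K · i = 0.1944 × 0.001379 = 0.0002680 m/day.
Seepage velocity v = q / n_e = 0.0002680 / 0.11 = 0.002436 m/day.

0.00244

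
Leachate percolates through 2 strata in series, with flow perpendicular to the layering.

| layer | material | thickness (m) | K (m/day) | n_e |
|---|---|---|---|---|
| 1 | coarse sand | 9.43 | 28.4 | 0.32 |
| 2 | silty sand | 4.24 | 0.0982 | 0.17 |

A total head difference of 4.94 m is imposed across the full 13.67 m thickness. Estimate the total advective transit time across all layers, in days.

With flow normal to the layers, continuity requires the same specific discharge q through every layer.
Σ(b_i/K_i) = 9.43/28.4 + 4.24/0.0982 = 43.51 d.
q = Δh / Σ(b_i/K_i) = 4.94 / 43.51 = 0.1135 m/day.
In each layer the seepage velocity is v_i = q/n_i, so the layer transit time is t_i = b_i·n_i / q:
  layer 1 (coarse sand): t_1 = 9.43 × 0.32 / 0.1135 = 26.58 d
  layer 2 (silty sand): t_2 = 4.24 × 0.17 / 0.1135 = 6.348 d
Total t = Σ t_i = 32.93 days.

32.9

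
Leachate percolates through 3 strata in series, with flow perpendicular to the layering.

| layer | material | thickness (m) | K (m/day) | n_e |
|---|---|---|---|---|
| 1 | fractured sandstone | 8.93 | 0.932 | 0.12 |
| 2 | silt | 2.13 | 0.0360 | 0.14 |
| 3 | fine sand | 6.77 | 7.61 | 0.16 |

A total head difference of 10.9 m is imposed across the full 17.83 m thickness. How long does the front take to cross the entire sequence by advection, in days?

15.7

With flow normal to the layers, continuity requires the same specific discharge q through every layer.
Σ(b_i/K_i) = 8.93/0.932 + 2.13/0.0360 + 6.77/7.61 = 69.64 d.
q = Δh / Σ(b_i/K_i) = 10.9 / 69.64 = 0.1565 m/day.
In each layer the seepage velocity is v_i = q/n_i, so the layer transit time is t_i = b_i·n_i / q:
  layer 1 (fractured sandstone): t_1 = 8.93 × 0.12 / 0.1565 = 6.846 d
  layer 2 (silt): t_2 = 2.13 × 0.14 / 0.1565 = 1.905 d
  layer 3 (fine sand): t_3 = 6.77 × 0.16 / 0.1565 = 6.920 d
Total t = Σ t_i = 15.67 days.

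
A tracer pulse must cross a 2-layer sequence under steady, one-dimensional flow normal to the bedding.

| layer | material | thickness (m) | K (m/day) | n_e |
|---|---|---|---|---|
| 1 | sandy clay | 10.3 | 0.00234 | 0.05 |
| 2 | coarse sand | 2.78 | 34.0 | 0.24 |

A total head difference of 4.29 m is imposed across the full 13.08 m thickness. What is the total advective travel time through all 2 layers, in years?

With flow normal to the layers, continuity requires the same specific discharge q through every layer.
Σ(b_i/K_i) = 10.3/0.00234 + 2.78/34.0 = 4402 d.
q = Δh / Σ(b_i/K_i) = 4.29 / 4402 = 0.0009746 m/day.
In each layer the seepage velocity is v_i = q/n_i, so the layer transit time is t_i = b_i·n_i / q:
  layer 1 (sandy clay): t_1 = 10.3 × 0.05 / 0.0009746 = 528.4 d
  layer 2 (coarse sand): t_2 = 2.78 × 0.24 / 0.0009746 = 684.6 d
Total t = Σ t_i = 1213 days = 3.321 years.

3.32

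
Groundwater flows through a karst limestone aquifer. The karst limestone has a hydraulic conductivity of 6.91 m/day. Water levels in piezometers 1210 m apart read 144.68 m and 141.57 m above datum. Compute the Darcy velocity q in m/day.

0.0178

Hydraulic gradient i = (144.68 − 141.57) / 1210 = 3.11 / 1210 = 0.002570.
Specific discharge q = K · i = 6.910 × 0.002570 = 0.01776 m/day.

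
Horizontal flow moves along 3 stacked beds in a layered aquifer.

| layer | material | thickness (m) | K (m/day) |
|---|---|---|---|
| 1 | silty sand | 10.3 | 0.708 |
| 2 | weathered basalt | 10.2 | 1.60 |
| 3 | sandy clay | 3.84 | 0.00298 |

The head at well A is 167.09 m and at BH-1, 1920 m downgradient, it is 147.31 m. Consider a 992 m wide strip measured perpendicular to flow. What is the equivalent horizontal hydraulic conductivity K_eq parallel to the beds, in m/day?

0.971

Flow is parallel to layering, so each bed carries its own Darcy discharge and the transmissivities add.
Σ(K_i·b_i) = 0.708×10.3 + 1.60×10.2 + 0.00298×3.84 = 23.62 m²/day.
Total thickness b = 24.34 m, so K_eq = Σ(K_i·b_i)/b = 0.9706 m/day.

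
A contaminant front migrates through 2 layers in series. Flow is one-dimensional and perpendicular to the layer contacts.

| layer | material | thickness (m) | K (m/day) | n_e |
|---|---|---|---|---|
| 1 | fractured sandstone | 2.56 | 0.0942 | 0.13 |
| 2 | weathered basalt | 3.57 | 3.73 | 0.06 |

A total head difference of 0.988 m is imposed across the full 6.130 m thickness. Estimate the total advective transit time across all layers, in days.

15.6

With flow normal to the layers, continuity requires the same specific discharge q through every layer.
Σ(b_i/K_i) = 2.56/0.0942 + 3.57/3.73 = 28.13 d.
q = Δh / Σ(b_i/K_i) = 0.988 / 28.13 = 0.03512 m/day.
In each layer the seepage velocity is v_i = q/n_i, so the layer transit time is t_i = b_i·n_i / q:
  layer 1 (fractured sandstone): t_1 = 2.56 × 0.13 / 0.03512 = 9.476 d
  layer 2 (weathered basalt): t_2 = 3.57 × 0.06 / 0.03512 = 6.099 d
Total t = Σ t_i = 15.58 days.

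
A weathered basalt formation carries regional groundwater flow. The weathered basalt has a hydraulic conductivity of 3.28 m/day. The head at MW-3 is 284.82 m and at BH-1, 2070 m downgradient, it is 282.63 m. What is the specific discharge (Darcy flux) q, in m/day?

Hydraulic gradient i = (284.82 − 282.63) / 2070 = 2.19 / 2070 = 0.001058.
Specific discharge q = K · i = 3.280 × 0.001058 = 0.003470 m/day.

0.00347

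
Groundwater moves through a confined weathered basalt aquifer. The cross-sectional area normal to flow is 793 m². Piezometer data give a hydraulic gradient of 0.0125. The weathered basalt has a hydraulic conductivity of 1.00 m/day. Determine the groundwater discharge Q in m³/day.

9.91

Hydraulic gradient i = 0.0125.
Darcy's law: Q = K · A · i = 1.000 × 793.0 × 0.01250 = 9.913 m³/day.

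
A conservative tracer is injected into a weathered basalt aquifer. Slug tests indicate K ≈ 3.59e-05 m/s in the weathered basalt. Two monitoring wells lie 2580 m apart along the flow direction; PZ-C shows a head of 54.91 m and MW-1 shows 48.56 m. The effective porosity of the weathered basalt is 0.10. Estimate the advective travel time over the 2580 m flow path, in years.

92.5

Convert K: 3.59e-05 m/s × 86400 = 3.102 m/day.
Hydraulic gradient i = (54.91 − 48.56) / 2580 = 6.35 / 2580 = 0.002461.
Darcy flux q = K · i = 3.102 × 0.002461 = 0.007634 m/day.
Seepage velocity v = q / n_e = 0.007634 / 0.10 = 0.07634 m/day.
Travel time t = L / v = 2580 / 0.07634 = 33795 days = 92.53 years.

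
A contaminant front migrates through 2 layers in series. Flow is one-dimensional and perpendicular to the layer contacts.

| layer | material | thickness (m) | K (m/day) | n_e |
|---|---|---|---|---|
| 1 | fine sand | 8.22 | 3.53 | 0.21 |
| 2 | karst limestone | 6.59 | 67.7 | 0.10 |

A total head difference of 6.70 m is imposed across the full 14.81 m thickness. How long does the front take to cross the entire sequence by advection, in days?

0.864

With flow normal to the layers, continuity requires the same specific discharge q through every layer.
Σ(b_i/K_i) = 8.22/3.53 + 6.59/67.7 = 2.426 d.
q = Δh / Σ(b_i/K_i) = 6.70 / 2.426 = 2.762 m/day.
In each layer the seepage velocity is v_i = q/n_i, so the layer transit time is t_i = b_i·n_i / q:
  layer 1 (fine sand): t_1 = 8.22 × 0.21 / 2.762 = 0.6250 d
  layer 2 (karst limestone): t_2 = 6.59 × 0.10 / 2.762 = 0.2386 d
Total t = Σ t_i = 0.8636 days.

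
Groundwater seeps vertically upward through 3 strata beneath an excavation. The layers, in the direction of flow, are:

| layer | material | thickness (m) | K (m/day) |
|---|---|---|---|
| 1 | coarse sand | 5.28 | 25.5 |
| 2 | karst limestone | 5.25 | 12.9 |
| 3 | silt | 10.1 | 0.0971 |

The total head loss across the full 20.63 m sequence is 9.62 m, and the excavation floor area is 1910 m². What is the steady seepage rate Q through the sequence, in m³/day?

Flow is perpendicular to layering, so the layers act in series and the equivalent K is the thickness-weighted harmonic mean.
Total thickness L = 5.28 + 5.25 + 10.1 = 20.63 m.
Σ(b_i/K_i) = 5.28/25.5 + 5.25/12.9 + 10.1/0.0971 = 104.6 d.
K_eq = L / Σ(b_i/K_i) = 20.63 / 104.6 = 0.1972 m/day.
Q = K_eq · A · (Δh/L) = 0.1972 × 1910 × (9.62/20.63) = 175.6 m³/day.

176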